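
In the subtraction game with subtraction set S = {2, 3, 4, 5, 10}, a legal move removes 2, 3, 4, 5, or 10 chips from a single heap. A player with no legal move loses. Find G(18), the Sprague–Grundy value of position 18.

G(0) = 0
G(1) = mex{} = 0
G(2) = mex{0} = 1
G(3) = mex{0,0} = 1
G(4) = mex{1,0,0} = 2
G(5) = mex{1,1,0,0} = 2
G(6) = mex{2,1,1,0} = 3
G(7) = mex{2,2,1,1} = 0
G(8) = mex{3,2,2,1} = 0
G(9) = mex{0,3,2,2} = 1
G(10) = mex{0,0,3,2,0} = 1
G(11) = mex{1,0,0,3,0} = 2
G(12) = mex{1,1,0,0,1} = 2
G(13) = mex{2,1,1,0,1} = 3
G(14) = mex{2,2,1,1,2} = 0
G(15) = mex{3,2,2,1,2} = 0
G(16) = mex{0,3,2,2,3} = 1
G(17) = mex{0,0,3,2,0} = 1
G(18) = mex{1,0,0,3,0} = 2

2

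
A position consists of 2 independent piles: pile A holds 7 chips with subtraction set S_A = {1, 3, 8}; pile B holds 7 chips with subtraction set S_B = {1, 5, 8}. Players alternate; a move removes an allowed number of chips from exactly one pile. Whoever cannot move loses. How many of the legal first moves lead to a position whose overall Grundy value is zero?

Pile A, S = {1, 3, 8}:
n : 0 1 2 3 4 5 6 7
G : 0 1 0 1 0 1 0 1
G_A(7) = 1.
Pile B, S = {1, 5, 8}:
G(0) = 0
G(1) = mex{0} = 1
G(2) = mex{1} = 0
G(3) = mex{0} = 1
G(4) = mex{1} = 0
G(5) = mex{0,0} = 1
G(6) = mex{1,1} = 0
G(7) = mex{0,0} = 1
G_B(7) = 1.
Combined Grundy value = 1 ⊕ 1 = 0.
A winning move leaves total XOR = 0, i.e. changes one component's Grundy value g to g ⊕ X where X is the current total.
Pile A: target g' = 1⊕0 = 1, but every legal move changes the Grundy value (mex property), so 0 moves.
Pile B: target g' = 1⊕0 = 1, but every legal move changes the Grundy value (mex property), so 0 moves.

0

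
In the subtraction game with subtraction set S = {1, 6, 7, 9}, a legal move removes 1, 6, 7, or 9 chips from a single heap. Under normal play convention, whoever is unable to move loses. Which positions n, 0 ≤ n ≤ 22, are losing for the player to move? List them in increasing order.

n :  0  1  2  3  4  5  6  7  8  9 10 11 12 13 14 15 16 17 18 19 20 21 22
G :  0  1  0  1  0  1  2  3  2  3  2  3  0  1  0  1  0  1  2  3  2  3  2
P-positions are exactly the n with G(n) = 0.

0, 2, 4, 12, 14, 16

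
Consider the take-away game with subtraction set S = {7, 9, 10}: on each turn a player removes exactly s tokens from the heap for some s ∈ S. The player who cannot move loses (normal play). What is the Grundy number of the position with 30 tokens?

n :  0  1  2  3  4  5  6  7  8  9 10 11 12 13 14 15 16 17 18 19 20 21 22 23 24 25 26 27 28 29 30
G :  0  0  0  0  0  0  0  1  1  1  1  1  1  1  2  2  2  0  0  0  0  0  0  0  1  1  1  1  1  1  1

1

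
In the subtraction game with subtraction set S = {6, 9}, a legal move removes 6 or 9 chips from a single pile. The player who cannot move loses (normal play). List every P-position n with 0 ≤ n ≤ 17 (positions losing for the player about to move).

0, 1, 2, 3, 4, 5, 15, 16, 17

G(0) = 0
G(1) = mex{} = 0
G(2) = mex{} = 0
G(3) = mex{} = 0
G(4) = mex{} = 0
G(5) = mex{} = 0
G(6) = mex{0} = 1
G(7) = mex{0} = 1
G(8) = mex{0} = 1
G(9) = mex{0,0} = 1
G(10) = mex{0,0} = 1
G(11) = mex{0,0} = 1
G(12) = mex{1,0} = 2
G(13) = mex{1,0} = 2
G(14) = mex{1,0} = 2
G(15) = mex{1,1} = 0
G(16) = mex{1,1} = 0
G(17) = mex{1,1} = 0
P-positions are exactly the n with G(n) = 0.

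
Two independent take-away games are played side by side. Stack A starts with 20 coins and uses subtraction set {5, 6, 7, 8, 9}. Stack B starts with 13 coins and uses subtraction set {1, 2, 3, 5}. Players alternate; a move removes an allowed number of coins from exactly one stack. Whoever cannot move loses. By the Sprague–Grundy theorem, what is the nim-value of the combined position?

0

Stack A, S = {5, 6, 7, 8, 9}:
n :  0  1  2  3  4  5  6  7  8  9 10 11 12 13 14 15 16 17 18 19 20
G :  0  0  0  0  0  1  1  1  1  1  2  2  2  2  0  0  0  0  0  1  1
G_A(20) = 1.
Stack B, S = {1, 2, 3, 5}:
G(0) = 0
G(1) = mex{0} = 1
G(2) = mex{1,0} = 2
G(3) = mex{2,1,0} = 3
G(4) = mex{3,2,1} = 0
G(5) = mex{0,3,2,0} = 1
G(6) = mex{1,0,3,1} = 2
G(7) = mex{2,1,0,2} = 3
G(8) = mex{3,2,1,3} = 0
G(9) = mex{0,3,2,0} = 1
G(10) = mex{1,0,3,1} = 2
G(11) = mex{2,1,0,2} = 3
G(12) = mex{3,2,1,3} = 0
G(13) = mex{0,3,2,0} = 1
G_B(13) = 1.
Combined Grundy value = 1 ⊕ 1 = 0.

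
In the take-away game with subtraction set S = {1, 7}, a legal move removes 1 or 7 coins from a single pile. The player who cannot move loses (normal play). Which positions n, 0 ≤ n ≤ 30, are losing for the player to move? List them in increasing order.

0, 2, 4, 6, 8, 10, 12, 14, 16, 18, 20, 22, 24, 26, 28, 30

G(0) = 0
G(1) = mex{0} = 1
G(2) = mex{1} = 0
G(3) = mex{0} = 1
G(4) = mex{1} = 0
G(5) = mex{0} = 1
G(6) = mex{1} = 0
G(7) = mex{0,0} = 1
G(8) = mex{1,1} = 0
G(9) = mex{0,0} = 1
G(10) = mex{1,1} = 0
G(11) = mex{0,0} = 1
G(12) = mex{1,1} = 0
G(13) = mex{0,0} = 1
G(14) = mex{1,1} = 0
G(15) = mex{0,0} = 1
G(16) = mex{1,1} = 0
G(17) = mex{0,0} = 1
G(18) = mex{1,1} = 0
G(19) = mex{0,0} = 1
G(20) = mex{1,1} = 0
G(21) = mex{0,0} = 1
G(22) = mex{1,1} = 0
G(23) = mex{0,0} = 1
G(24) = mex{1,1} = 0
G(25) = mex{0,0} = 1
G(26) = mex{1,1} = 0
G(27) = mex{0,0} = 1
G(28) = mex{1,1} = 0
G(29) = mex{0,0} = 1
G(30) = mex{1,1} = 0
P-positions are exactly the n with G(n) = 0.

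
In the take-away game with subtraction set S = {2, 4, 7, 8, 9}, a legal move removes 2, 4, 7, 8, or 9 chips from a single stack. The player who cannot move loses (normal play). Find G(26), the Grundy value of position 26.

n :  0  1  2  3  4  5  6  7  8  9 10 11 12 13 14 15 16 17 18 19 20 21 22 23 24 25 26
G :  0  0  1  1  2  2  0  3  1  4  2  0  0  1  1  2  2  0  3  1  4  2  0  0  1  1  2

2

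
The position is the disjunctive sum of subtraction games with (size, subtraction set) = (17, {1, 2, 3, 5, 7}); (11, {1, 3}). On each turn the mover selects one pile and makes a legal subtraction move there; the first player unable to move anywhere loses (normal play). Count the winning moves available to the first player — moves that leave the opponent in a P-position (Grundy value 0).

0

Pile A, S = {1, 2, 3, 5, 7}:
G(0) = 0
G(1) = mex{0} = 1
G(2) = mex{1,0} = 2
G(3) = mex{2,1,0} = 3
G(4) = mex{3,2,1} = 0
G(5) = mex{0,3,2,0} = 1
G(6) = mex{1,0,3,1} = 2
G(7) = mex{2,1,0,2,0} = 3
G(8) = mex{3,2,1,3,1} = 0
G(9) = mex{0,3,2,0,2} = 1
G(10) = mex{1,0,3,1,3} = 2
G(11) = mex{2,1,0,2,0} = 3
G(12) = mex{3,2,1,3,1} = 0
G(13) = mex{0,3,2,0,2} = 1
G(14) = mex{1,0,3,1,3} = 2
G(15) = mex{2,1,0,2,0} = 3
G(16) = mex{3,2,1,3,1} = 0
G(17) = mex{0,3,2,0,2} = 1
G_A(17) = 1.
Pile B, S = {1, 3}:
n :  0  1  2  3  4  5  6  7  8  9 10 11
G :  0  1  0  1  0  1  0  1  0  1  0  1
G_B(11) = 1.
Combined Grundy value = 1 ⊕ 1 = 0.
A winning move leaves total XOR = 0, i.e. changes one component's Grundy value g to g ⊕ X where X is the current total.
Pile A: target g' = 1⊕0 = 1, but every legal move changes the Grundy value (mex property), so 0 moves.
Pile B: target g' = 1⊕0 = 1, but every legal move changes the Grundy value (mex property), so 0 moves.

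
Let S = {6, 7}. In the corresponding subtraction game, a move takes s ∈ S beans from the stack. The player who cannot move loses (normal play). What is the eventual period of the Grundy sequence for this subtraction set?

13

G(0) = 0
G(1) = mex{} = 0
G(2) = mex{} = 0
G(3) = mex{} = 0
G(4) = mex{} = 0
G(5) = mex{} = 0
G(6) = mex{0} = 1
G(7) = mex{0,0} = 1
G(8) = mex{0,0} = 1
G(9) = mex{0,0} = 1
G(10) = mex{0,0} = 1
G(11) = mex{0,0} = 1
G(12) = mex{1,0} = 2
G(13) = mex{1,1} = 0
G(14) = mex{1,1} = 0
G(15) = mex{1,1} = 0
G(16) = mex{1,1} = 0
G(17) = mex{1,1} = 0
G(18) = mex{2,1} = 0
G(19) = mex{0,2} = 1
G(20) = mex{0,0} = 1
G(21) = mex{0,0} = 1
G(22) = mex{0,0} = 1
G(23) = mex{0,0} = 1
G(24) = mex{0,0} = 1
G(25) = mex{1,0} = 2
G(26) = mex{1,1} = 0
G(27) = mex{1,1} = 0
G(n+13) = G(n) holds for n = 0,…,6 (a full window of length max(S) = 7), so the sequence is purely periodic with period 13.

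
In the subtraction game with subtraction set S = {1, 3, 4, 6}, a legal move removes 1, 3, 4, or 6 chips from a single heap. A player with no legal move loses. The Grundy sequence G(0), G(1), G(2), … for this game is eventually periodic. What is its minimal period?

7

G(0) = 0
G(1) = mex{0} = 1
G(2) = mex{1} = 0
G(3) = mex{0,0} = 1
G(4) = mex{1,1,0} = 2
G(5) = mex{2,0,1} = 3
G(6) = mex{3,1,0,0} = 2
G(7) = mex{2,2,1,1} = 0
G(8) = mex{0,3,2,0} = 1
G(9) = mex{1,2,3,1} = 0
G(10) = mex{0,0,2,2} = 1
G(11) = mex{1,1,0,3} = 2
G(12) = mex{2,0,1,2} = 3
G(13) = mex{3,1,0,0} = 2
G(14) = mex{2,2,1,1} = 0
G(15) = mex{0,3,2,0} = 1
G(n+7) = G(n) holds for n = 0,…,5 (a full window of length max(S) = 6), so the sequence is purely periodic with period 7.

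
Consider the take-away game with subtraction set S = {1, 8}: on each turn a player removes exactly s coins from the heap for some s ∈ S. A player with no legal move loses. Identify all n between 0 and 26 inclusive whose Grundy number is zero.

G(0) = 0
G(1) = mex{0} = 1
G(2) = mex{1} = 0
G(3) = mex{0} = 1
G(4) = mex{1} = 0
G(5) = mex{0} = 1
G(6) = mex{1} = 0
G(7) = mex{0} = 1
G(8) = mex{1,0} = 2
G(9) = mex{2,1} = 0
G(10) = mex{0,0} = 1
G(11) = mex{1,1} = 0
G(12) = mex{0,0} = 1
G(13) = mex{1,1} = 0
G(14) = mex{0,0} = 1
G(15) = mex{1,1} = 0
G(16) = mex{0,2} = 1
G(17) = mex{1,0} = 2
G(18) = mex{2,1} = 0
G(19) = mex{0,0} = 1
G(20) = mex{1,1} = 0
G(21) = mex{0,0} = 1
G(22) = mex{1,1} = 0
G(23) = mex{0,0} = 1
G(24) = mex{1,1} = 0
G(25) = mex{0,2} = 1
G(26) = mex{1,0} = 2
P-positions are exactly the n with G(n) = 0.

0, 2, 4, 6, 9, 11, 13, 15, 18, 20, 22, 24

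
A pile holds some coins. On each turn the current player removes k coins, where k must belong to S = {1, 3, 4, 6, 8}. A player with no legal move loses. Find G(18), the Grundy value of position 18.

2

G(0) = 0
G(1) = mex{0} = 1
G(2) = mex{1} = 0
G(3) = mex{0,0} = 1
G(4) = mex{1,1,0} = 2
G(5) = mex{2,0,1} = 3
G(6) = mex{3,1,0,0} = 2
G(7) = mex{2,2,1,1} = 0
G(8) = mex{0,3,2,0,0} = 1
G(9) = mex{1,2,3,1,1} = 0
G(10) = mex{0,0,2,2,0} = 1
G(11) = mex{1,1,0,3,1} = 2
G(12) = mex{2,0,1,2,2} = 3
G(13) = mex{3,1,0,0,3} = 2
G(14) = mex{2,2,1,1,2} = 0
G(15) = mex{0,3,2,0,0} = 1
G(16) = mex{1,2,3,1,1} = 0
G(17) = mex{0,0,2,2,0} = 1
G(18) = mex{1,1,0,3,1} = 2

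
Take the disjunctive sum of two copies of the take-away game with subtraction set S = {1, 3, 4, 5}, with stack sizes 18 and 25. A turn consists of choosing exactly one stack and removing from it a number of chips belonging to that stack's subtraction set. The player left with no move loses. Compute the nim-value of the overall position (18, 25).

All stacks use S = {1, 3, 4, 5}:
n :  0  1  2  3  4  5  6  7  8  9 10 11 12 13 14 15 16 17 18 19 20 21 22 23 24 25
G :  0  1  0  1  2  3  2  3  0  1  0  1  2  3  2  3  0  1  0  1  2  3  2  3  0  1
Stack A: G(18) = 0.
Stack B: G(25) = 1.
Combined Grundy value = 0 ⊕ 1 = 1.

1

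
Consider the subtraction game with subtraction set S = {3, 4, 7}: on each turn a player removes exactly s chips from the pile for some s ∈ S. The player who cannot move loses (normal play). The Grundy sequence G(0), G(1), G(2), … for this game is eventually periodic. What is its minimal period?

10

G(0) = 0
G(1) = mex{} = 0
G(2) = mex{} = 0
G(3) = mex{0} = 1
G(4) = mex{0,0} = 1
G(5) = mex{0,0} = 1
G(6) = mex{1,0} = 2
G(7) = mex{1,1,0} = 2
G(8) = mex{1,1,0} = 2
G(9) = mex{2,1,0} = 3
G(10) = mex{2,2,1} = 0
G(11) = mex{2,2,1} = 0
G(12) = mex{3,2,1} = 0
G(13) = mex{0,3,2} = 1
G(14) = mex{0,0,2} = 1
G(15) = mex{0,0,2} = 1
G(16) = mex{1,0,3} = 2
G(17) = mex{1,1,0} = 2
G(18) = mex{1,1,0} = 2
G(19) = mex{2,1,0} = 3
G(20) = mex{2,2,1} = 0
G(21) = mex{2,2,1} = 0
G(n+10) = G(n) holds for n = 0,…,6 (a full window of length max(S) = 7), so the sequence is purely periodic with period 10.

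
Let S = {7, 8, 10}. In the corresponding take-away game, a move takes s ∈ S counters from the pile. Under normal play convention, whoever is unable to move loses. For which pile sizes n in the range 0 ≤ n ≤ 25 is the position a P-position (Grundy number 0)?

0, 1, 2, 3, 4, 5, 6, 17, 18, 19, 20, 21, 22, 23

G(0) = 0
G(1) = mex{} = 0
G(2) = mex{} = 0
G(3) = mex{} = 0
G(4) = mex{} = 0
G(5) = mex{} = 0
G(6) = mex{} = 0
G(7) = mex{0} = 1
G(8) = mex{0,0} = 1
G(9) = mex{0,0} = 1
G(10) = mex{0,0,0} = 1
G(11) = mex{0,0,0} = 1
G(12) = mex{0,0,0} = 1
G(13) = mex{0,0,0} = 1
G(14) = mex{1,0,0} = 2
G(15) = mex{1,1,0} = 2
G(16) = mex{1,1,0} = 2
G(17) = mex{1,1,1} = 0
G(18) = mex{1,1,1} = 0
G(19) = mex{1,1,1} = 0
G(20) = mex{1,1,1} = 0
G(21) = mex{2,1,1} = 0
G(22) = mex{2,2,1} = 0
G(23) = mex{2,2,1} = 0
G(24) = mex{0,2,2} = 1
G(25) = mex{0,0,2} = 1
P-positions are exactly the n with G(n) = 0.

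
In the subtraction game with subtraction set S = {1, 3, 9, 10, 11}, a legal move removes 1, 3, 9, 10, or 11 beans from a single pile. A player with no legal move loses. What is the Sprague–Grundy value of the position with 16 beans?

2

G(0) = 0
G(1) = mex{0} = 1
G(2) = mex{1} = 0
G(3) = mex{0,0} = 1
G(4) = mex{1,1} = 0
G(5) = mex{0,0} = 1
G(6) = mex{1,1} = 0
G(7) = mex{0,0} = 1
G(8) = mex{1,1} = 0
G(9) = mex{0,0,0} = 1
G(10) = mex{1,1,1,0} = 2
G(11) = mex{2,0,0,1,0} = 3
G(12) = mex{3,1,1,0,1} = 2
G(13) = mex{2,2,0,1,0} = 3
G(14) = mex{3,3,1,0,1} = 2
G(15) = mex{2,2,0,1,0} = 3
G(16) = mex{3,3,1,0,1} = 2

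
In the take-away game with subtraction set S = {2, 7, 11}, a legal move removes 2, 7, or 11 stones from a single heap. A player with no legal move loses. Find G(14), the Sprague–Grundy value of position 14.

0

n :  0  1  2  3  4  5  6  7  8  9 10 11 12 13 14
G :  0  0  1  1  0  0  1  1  2  0  0  1  1  0  0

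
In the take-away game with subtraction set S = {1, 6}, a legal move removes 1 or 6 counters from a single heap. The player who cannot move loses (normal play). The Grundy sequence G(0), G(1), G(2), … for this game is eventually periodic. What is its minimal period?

G(0) = 0
G(1) = mex{0} = 1
G(2) = mex{1} = 0
G(3) = mex{0} = 1
G(4) = mex{1} = 0
G(5) = mex{0} = 1
G(6) = mex{1,0} = 2
G(7) = mex{2,1} = 0
G(8) = mex{0,0} = 1
G(9) = mex{1,1} = 0
G(10) = mex{0,0} = 1
G(11) = mex{1,1} = 0
G(12) = mex{0,2} = 1
G(13) = mex{1,0} = 2
G(14) = mex{2,1} = 0
G(15) = mex{0,0} = 1
G(n+7) = G(n) holds for n = 0,…,5 (a full window of length max(S) = 6), so the sequence is purely periodic with period 7.

7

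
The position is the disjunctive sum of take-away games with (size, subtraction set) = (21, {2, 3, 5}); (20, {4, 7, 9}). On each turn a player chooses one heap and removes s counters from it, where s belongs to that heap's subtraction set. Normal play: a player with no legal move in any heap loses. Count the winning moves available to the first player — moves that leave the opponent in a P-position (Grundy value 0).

Heap A, S = {2, 3, 5}:
n :  0  1  2  3  4  5  6  7  8  9 10 11 12 13 14 15 16 17 18 19 20 21
G :  0  0  1  1  2  2  3  0  0  1  1  2  2  3  0  0  1  1  2  2  3  0
G_A(21) = 0.
Heap B, S = {4, 7, 9}:
G(0) = 0
G(1) = mex{} = 0
G(2) = mex{} = 0
G(3) = mex{} = 0
G(4) = mex{0} = 1
G(5) = mex{0} = 1
G(6) = mex{0} = 1
G(7) = mex{0,0} = 1
G(8) = mex{1,0} = 2
G(9) = mex{1,0,0} = 2
G(10) = mex{1,0,0} = 2
G(11) = mex{1,1,0} = 2
G(12) = mex{2,1,0} = 3
G(13) = mex{2,1,1} = 0
G(14) = mex{2,1,1} = 0
G(15) = mex{2,2,1} = 0
G(16) = mex{3,2,1} = 0
G(17) = mex{0,2,2} = 1
G(18) = mex{0,2,2} = 1
G(19) = mex{0,3,2} = 1
G(20) = mex{0,0,2} = 1
G_B(20) = 1.
Combined Grundy value = 0 ⊕ 1 = 1.
A winning move leaves total XOR = 0, i.e. changes one component's Grundy value g to g ⊕ X where X is the current total.
Heap A: need g' = 0⊕1 = 1. Options: 21−2→G=2, 21−3→G=2, 21−5→G=1. Hits: 1.
Heap B: need g' = 1⊕1 = 0. Options: 20−4→G=0, 20−7→G=0, 20−9→G=2. Hits: 2.

3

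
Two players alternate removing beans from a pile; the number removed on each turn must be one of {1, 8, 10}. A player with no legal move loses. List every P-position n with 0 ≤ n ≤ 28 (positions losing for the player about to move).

0, 2, 4, 6, 9, 11, 13, 15, 18, 20, 22, 24, 27

G(0) = 0
G(1) = mex{0} = 1
G(2) = mex{1} = 0
G(3) = mex{0} = 1
G(4) = mex{1} = 0
G(5) = mex{0} = 1
G(6) = mex{1} = 0
G(7) = mex{0} = 1
G(8) = mex{1,0} = 2
G(9) = mex{2,1} = 0
G(10) = mex{0,0,0} = 1
G(11) = mex{1,1,1} = 0
G(12) = mex{0,0,0} = 1
G(13) = mex{1,1,1} = 0
G(14) = mex{0,0,0} = 1
G(15) = mex{1,1,1} = 0
G(16) = mex{0,2,0} = 1
G(17) = mex{1,0,1} = 2
G(18) = mex{2,1,2} = 0
G(19) = mex{0,0,0} = 1
G(20) = mex{1,1,1} = 0
G(21) = mex{0,0,0} = 1
G(22) = mex{1,1,1} = 0
G(23) = mex{0,0,0} = 1
G(24) = mex{1,1,1} = 0
G(25) = mex{0,2,0} = 1
G(26) = mex{1,0,1} = 2
G(27) = mex{2,1,2} = 0
G(28) = mex{0,0,0} = 1
P-positions are exactly the n with G(n) = 0.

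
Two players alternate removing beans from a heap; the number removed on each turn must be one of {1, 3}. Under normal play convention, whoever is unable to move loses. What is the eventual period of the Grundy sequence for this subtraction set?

2

n :  0  1  2  3  4  5  6  7  8  9 10 11 12 13 14
G :  0  1  0  1  0  1  0  1  0  1  0  1  0  1  0
G(n+2) = G(n) holds for n = 0,…,2 (a full window of length max(S) = 3), so the sequence is purely periodic with period 2.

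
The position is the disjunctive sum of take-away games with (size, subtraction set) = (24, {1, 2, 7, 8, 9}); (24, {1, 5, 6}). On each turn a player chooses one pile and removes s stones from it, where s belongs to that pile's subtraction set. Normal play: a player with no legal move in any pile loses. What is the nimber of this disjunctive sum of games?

2

Pile A, S = {1, 2, 7, 8, 9}:
G(0) = 0
G(1) = mex{0} = 1
G(2) = mex{1,0} = 2
G(3) = mex{2,1} = 0
G(4) = mex{0,2} = 1
G(5) = mex{1,0} = 2
G(6) = mex{2,1} = 0
G(7) = mex{0,2,0} = 1
G(8) = mex{1,0,1,0} = 2
G(9) = mex{2,1,2,1,0} = 3
G(10) = mex{3,2,0,2,1} = 4
G(11) = mex{4,3,1,0,2} = 5
G(12) = mex{5,4,2,1,0} = 3
G(13) = mex{3,5,0,2,1} = 4
G(14) = mex{4,3,1,0,2} = 5
G(15) = mex{5,4,2,1,0} = 3
G(16) = mex{3,5,3,2,1} = 0
G(17) = mex{0,3,4,3,2} = 1
G(18) = mex{1,0,5,4,3} = 2
G(19) = mex{2,1,3,5,4} = 0
G(20) = mex{0,2,4,3,5} = 1
G(21) = mex{1,0,5,4,3} = 2
G(22) = mex{2,1,3,5,4} = 0
G(23) = mex{0,2,0,3,5} = 1
G(24) = mex{1,0,1,0,3} = 2
G_A(24) = 2.
Pile B, S = {1, 5, 6}:
n :  0  1  2  3  4  5  6  7  8  9 10 11 12 13 14 15 16 17 18 19 20 21 22 23 24
G :  0  1  0  1  0  1  2  3  2  3  2  0  1  0  1  0  1  2  3  2  3  2  0  1  0
G_B(24) = 0.
Combined Grundy value = 2 ⊕ 0 = 2.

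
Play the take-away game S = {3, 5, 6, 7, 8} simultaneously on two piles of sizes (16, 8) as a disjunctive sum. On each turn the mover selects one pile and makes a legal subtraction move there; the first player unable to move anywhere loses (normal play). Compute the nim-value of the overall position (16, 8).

All piles use S = {3, 5, 6, 7, 8}:
n :  0  1  2  3  4  5  6  7  8  9 10 11 12 13 14 15 16
G :  0  0  0  1  1  1  2  2  2  3  3  0  0  0  1  1  1
Pile A: G(16) = 1.
Pile B: G(8) = 2.
Combined Grundy value = 1 ⊕ 2 = 3.

3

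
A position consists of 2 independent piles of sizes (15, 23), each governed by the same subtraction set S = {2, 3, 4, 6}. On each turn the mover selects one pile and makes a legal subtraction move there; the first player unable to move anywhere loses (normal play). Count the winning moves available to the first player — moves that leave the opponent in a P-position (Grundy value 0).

0

All piles use S = {2, 3, 4, 6}:
n :  0  1  2  3  4  5  6  7  8  9 10 11 12 13 14 15 16 17 18 19 20 21 22 23
G :  0  0  1  1  2  2  3  3  0  0  1  1  2  2  3  3  0  0  1  1  2  2  3  3
Pile A: G(15) = 3.
Pile B: G(23) = 3.
Combined Grundy value = 3 ⊕ 3 = 0.
A winning move leaves total XOR = 0, i.e. changes one component's Grundy value g to g ⊕ X where X is the current total.
Pile A: target g' = 3⊕0 = 3, but every legal move changes the Grundy value (mex property), so 0 moves.
Pile B: target g' = 3⊕0 = 3, but every legal move changes the Grundy value (mex property), so 0 moves.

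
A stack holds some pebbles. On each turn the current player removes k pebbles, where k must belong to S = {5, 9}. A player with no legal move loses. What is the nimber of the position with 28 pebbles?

G(0) = 0
G(1) = mex{} = 0
G(2) = mex{} = 0
G(3) = mex{} = 0
G(4) = mex{} = 0
G(5) = mex{0} = 1
G(6) = mex{0} = 1
G(7) = mex{0} = 1
G(8) = mex{0} = 1
G(9) = mex{0,0} = 1
G(10) = mex{1,0} = 2
G(11) = mex{1,0} = 2
G(12) = mex{1,0} = 2
G(13) = mex{1,0} = 2
G(14) = mex{1,1} = 0
G(15) = mex{2,1} = 0
G(16) = mex{2,1} = 0
G(17) = mex{2,1} = 0
G(18) = mex{2,1} = 0
G(19) = mex{0,2} = 1
G(20) = mex{0,2} = 1
G(21) = mex{0,2} = 1
G(22) = mex{0,2} = 1
G(23) = mex{0,0} = 1
G(24) = mex{1,0} = 2
G(25) = mex{1,0} = 2
G(26) = mex{1,0} = 2
G(27) = mex{1,0} = 2
G(28) = mex{1,1} = 0

0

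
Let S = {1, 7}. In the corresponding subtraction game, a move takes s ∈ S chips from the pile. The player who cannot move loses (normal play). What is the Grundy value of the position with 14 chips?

n :  0  1  2  3  4  5  6  7  8  9 10 11 12 13 14
G :  0  1  0  1  0  1  0  1  0  1  0  1  0  1  0

0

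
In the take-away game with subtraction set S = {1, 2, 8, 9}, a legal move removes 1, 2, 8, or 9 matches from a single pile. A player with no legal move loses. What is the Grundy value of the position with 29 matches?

3

n :  0  1  2  3  4  5  6  7  8  9 10 11 12 13 14 15 16 17 18 19 20 21 22 23 24 25 26 27 28 29
G :  0  1  2  0  1  2  0  1  2  3  0  1  2  0  1  2  0  1  2  3  0  1  2  0  1  2  0  1  2  3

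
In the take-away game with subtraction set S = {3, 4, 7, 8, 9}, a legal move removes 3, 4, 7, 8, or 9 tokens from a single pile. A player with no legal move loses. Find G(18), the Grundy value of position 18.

G(0) = 0
G(1) = mex{} = 0
G(2) = mex{} = 0
G(3) = mex{0} = 1
G(4) = mex{0,0} = 1
G(5) = mex{0,0} = 1
G(6) = mex{1,0} = 2
G(7) = mex{1,1,0} = 2
G(8) = mex{1,1,0,0} = 2
G(9) = mex{2,1,0,0,0} = 3
G(10) = mex{2,2,1,0,0} = 3
G(11) = mex{2,2,1,1,0} = 3
G(12) = mex{3,2,1,1,1} = 0
G(13) = mex{3,3,2,1,1} = 0
G(14) = mex{3,3,2,2,1} = 0
G(15) = mex{0,3,2,2,2} = 1
G(16) = mex{0,0,3,2,2} = 1
G(17) = mex{0,0,3,3,2} = 1
G(18) = mex{1,0,3,3,3} = 2

2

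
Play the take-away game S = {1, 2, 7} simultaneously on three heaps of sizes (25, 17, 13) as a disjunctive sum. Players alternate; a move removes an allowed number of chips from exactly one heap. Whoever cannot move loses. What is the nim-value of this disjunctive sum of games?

2

All heaps use S = {1, 2, 7}:
n :  0  1  2  3  4  5  6  7  8  9 10 11 12 13 14 15 16 17 18 19 20 21 22 23 24 25
G :  0  1  2  0  1  2  0  1  2  0  1  2  0  1  2  0  1  2  0  1  2  0  1  2  0  1
Heap A: G(25) = 1.
Heap B: G(17) = 2.
Heap C: G(13) = 1.
Combined Grundy value = 1 ⊕ 2 ⊕ 1 = 2.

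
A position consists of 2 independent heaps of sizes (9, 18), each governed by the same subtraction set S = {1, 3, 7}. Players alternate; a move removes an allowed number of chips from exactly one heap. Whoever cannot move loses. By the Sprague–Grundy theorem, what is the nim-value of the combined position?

All heaps use S = {1, 3, 7}:
n :  0  1  2  3  4  5  6  7  8  9 10 11 12 13 14 15 16 17 18
G :  0  1  0  1  0  1  0  1  0  1  0  1  0  1  0  1  0  1  0
Heap A: G(9) = 1.
Heap B: G(18) = 0.
Combined Grundy value = 1 ⊕ 0 = 1.

1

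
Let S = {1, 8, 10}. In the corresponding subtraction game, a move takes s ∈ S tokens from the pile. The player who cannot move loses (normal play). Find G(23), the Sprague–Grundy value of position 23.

n :  0  1  2  3  4  5  6  7  8  9 10 11 12 13 14 15 16 17 18 19 20 21 22 23
G :  0  1  0  1  0  1  0  1  2  0  1  0  1  0  1  0  1  2  0  1  0  1  0  1

1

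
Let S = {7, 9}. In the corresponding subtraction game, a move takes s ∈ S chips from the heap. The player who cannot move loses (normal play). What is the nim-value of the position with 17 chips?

n :  0  1  2  3  4  5  6  7  8  9 10 11 12 13 14 15 16 17
G :  0  0  0  0  0  0  0  1  1  1  1  1  1  1  2  2  0  0

0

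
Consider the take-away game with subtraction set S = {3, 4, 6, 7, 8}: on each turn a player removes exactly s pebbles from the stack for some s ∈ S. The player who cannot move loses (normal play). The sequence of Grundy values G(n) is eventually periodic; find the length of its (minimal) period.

11

G(0) = 0
G(1) = mex{} = 0
G(2) = mex{} = 0
G(3) = mex{0} = 1
G(4) = mex{0,0} = 1
G(5) = mex{0,0} = 1
G(6) = mex{1,0,0} = 2
G(7) = mex{1,1,0,0} = 2
G(8) = mex{1,1,0,0,0} = 2
G(9) = mex{2,1,1,0,0} = 3
G(10) = mex{2,2,1,1,0} = 3
G(11) = mex{2,2,1,1,1} = 0
G(12) = mex{3,2,2,1,1} = 0
G(13) = mex{3,3,2,2,1} = 0
G(14) = mex{0,3,2,2,2} = 1
G(15) = mex{0,0,3,2,2} = 1
G(16) = mex{0,0,3,3,2} = 1
G(17) = mex{1,0,0,3,3} = 2
G(18) = mex{1,1,0,0,3} = 2
G(19) = mex{1,1,0,0,0} = 2
G(20) = mex{2,1,1,0,0} = 3
G(21) = mex{2,2,1,1,0} = 3
G(22) = mex{2,2,1,1,1} = 0
G(23) = mex{3,2,2,1,1} = 0
G(n+11) = G(n) holds for n = 0,…,7 (a full window of length max(S) = 8), so the sequence is purely periodic with period 11.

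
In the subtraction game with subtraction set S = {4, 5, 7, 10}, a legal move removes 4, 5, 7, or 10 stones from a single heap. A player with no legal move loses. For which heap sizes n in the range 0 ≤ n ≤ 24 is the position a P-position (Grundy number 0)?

G(0) = 0
G(1) = mex{} = 0
G(2) = mex{} = 0
G(3) = mex{} = 0
G(4) = mex{0} = 1
G(5) = mex{0,0} = 1
G(6) = mex{0,0} = 1
G(7) = mex{0,0,0} = 1
G(8) = mex{1,0,0} = 2
G(9) = mex{1,1,0} = 2
G(10) = mex{1,1,0,0} = 2
G(11) = mex{1,1,1,0} = 2
G(12) = mex{2,1,1,0} = 3
G(13) = mex{2,2,1,0} = 3
G(14) = mex{2,2,1,1} = 0
G(15) = mex{2,2,2,1} = 0
G(16) = mex{3,2,2,1} = 0
G(17) = mex{3,3,2,1} = 0
G(18) = mex{0,3,2,2} = 1
G(19) = mex{0,0,3,2} = 1
G(20) = mex{0,0,3,2} = 1
G(21) = mex{0,0,0,2} = 1
G(22) = mex{1,0,0,3} = 2
G(23) = mex{1,1,0,3} = 2
G(24) = mex{1,1,0,0} = 2
P-positions are exactly the n with G(n) = 0.

0, 1, 2, 3, 14, 15, 16, 17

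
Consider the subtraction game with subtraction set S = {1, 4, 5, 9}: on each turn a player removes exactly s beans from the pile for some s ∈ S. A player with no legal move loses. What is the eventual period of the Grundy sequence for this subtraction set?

n :  0  1  2  3  4  5  6  7  8  9 10 11 12 13 14 15 16 17 18
G :  0  1  0  1  2  3  2  3  0  1  0  1  2  3  2  3  0  1  0
G(n+8) = G(n) holds for n = 0,…,8 (a full window of length max(S) = 9), so the sequence is purely periodic with period 8.

8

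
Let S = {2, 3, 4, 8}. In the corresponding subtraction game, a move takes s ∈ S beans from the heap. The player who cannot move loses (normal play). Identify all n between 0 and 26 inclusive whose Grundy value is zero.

n :  0  1  2  3  4  5  6  7  8  9 10 11 12 13 14 15 16 17 18 19 20 21 22 23 24 25 26
G :  0  0  1  1  2  2  0  0  1  1  2  2  0  0  1  1  2  2  0  0  1  1  2  2  0  0  1
P-positions are exactly the n with G(n) = 0.

0, 1, 6, 7, 12, 13, 18, 19, 24, 25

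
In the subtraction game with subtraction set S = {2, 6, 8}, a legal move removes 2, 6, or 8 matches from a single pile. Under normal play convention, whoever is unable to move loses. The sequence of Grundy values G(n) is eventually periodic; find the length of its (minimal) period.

n :  0  1  2  3  4  5  6  7  8  9 10 11 12 13 14 15 16 17 18 19 20 21 22 23 24 25 26 27 28 29
G :  0  0  1  1  0  0  1  1  2  2  3  3  2  2  0  0  1  1  0  0  1  1  2  2  3  3  2  2  0  0
G(n+14) = G(n) holds for n = 0,…,7 (a full window of length max(S) = 8), so the sequence is purely periodic with period 14.

14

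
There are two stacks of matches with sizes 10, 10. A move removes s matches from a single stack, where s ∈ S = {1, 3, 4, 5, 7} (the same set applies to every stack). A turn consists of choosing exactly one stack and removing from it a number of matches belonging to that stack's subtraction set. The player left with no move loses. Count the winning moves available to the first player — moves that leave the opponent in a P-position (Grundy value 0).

All stacks use S = {1, 3, 4, 5, 7}:
n :  0  1  2  3  4  5  6  7  8  9 10
G :  0  1  0  1  2  3  2  3  0  1  0
Stack A: G(10) = 0.
Stack B: G(10) = 0.
Combined Grundy value = 0 ⊕ 0 = 0.
A winning move leaves total XOR = 0, i.e. changes one component's Grundy value g to g ⊕ X where X is the current total.
Stack A: target g' = 0⊕0 = 0, but every legal move changes the Grundy value (mex property), so 0 moves.
Stack B: target g' = 0⊕0 = 0, but every legal move changes the Grundy value (mex property), so 0 moves.

0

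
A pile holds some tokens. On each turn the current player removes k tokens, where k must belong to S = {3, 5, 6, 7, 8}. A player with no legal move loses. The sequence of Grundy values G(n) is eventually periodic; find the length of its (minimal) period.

11

n :  0  1  2  3  4  5  6  7  8  9 10 11 12 13 14 15 16 17 18 19 20 21 22 23
G :  0  0  0  1  1  1  2  2  2  3  3  0  0  0  1  1  1  2  2  2  3  3  0  0
G(n+11) = G(n) holds for n = 0,…,7 (a full window of length max(S) = 8), so the sequence is purely periodic with period 11.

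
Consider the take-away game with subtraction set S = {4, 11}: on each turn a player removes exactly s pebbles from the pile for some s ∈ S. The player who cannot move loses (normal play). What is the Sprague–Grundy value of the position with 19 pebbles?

n :  0  1  2  3  4  5  6  7  8  9 10 11 12 13 14 15 16 17 18 19
G :  0  0  0  0  1  1  1  1  0  0  0  2  1  1  1  0  0  0  0  1

1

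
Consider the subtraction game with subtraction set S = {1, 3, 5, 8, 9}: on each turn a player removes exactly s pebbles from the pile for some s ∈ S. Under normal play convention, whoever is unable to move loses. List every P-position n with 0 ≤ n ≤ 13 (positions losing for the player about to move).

0, 2, 4, 6

n :  0  1  2  3  4  5  6  7  8  9 10 11 12 13
G :  0  1  0  1  0  1  0  1  2  3  2  3  2  3
P-positions are exactly the n with G(n) = 0.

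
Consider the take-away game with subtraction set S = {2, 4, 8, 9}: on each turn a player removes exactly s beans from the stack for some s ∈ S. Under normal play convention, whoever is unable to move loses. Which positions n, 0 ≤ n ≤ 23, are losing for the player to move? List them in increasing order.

0, 1, 6, 7, 12, 13, 18, 19

G(0) = 0
G(1) = mex{} = 0
G(2) = mex{0} = 1
G(3) = mex{0} = 1
G(4) = mex{1,0} = 2
G(5) = mex{1,0} = 2
G(6) = mex{2,1} = 0
G(7) = mex{2,1} = 0
G(8) = mex{0,2,0} = 1
G(9) = mex{0,2,0,0} = 1
G(10) = mex{1,0,1,0} = 2
G(11) = mex{1,0,1,1} = 2
G(12) = mex{2,1,2,1} = 0
G(13) = mex{2,1,2,2} = 0
G(14) = mex{0,2,0,2} = 1
G(15) = mex{0,2,0,0} = 1
G(16) = mex{1,0,1,0} = 2
G(17) = mex{1,0,1,1} = 2
G(18) = mex{2,1,2,1} = 0
G(19) = mex{2,1,2,2} = 0
G(20) = mex{0,2,0,2} = 1
G(21) = mex{0,2,0,0} = 1
G(22) = mex{1,0,1,0} = 2
G(23) = mex{1,0,1,1} = 2
P-positions are exactly the n with G(n) = 0.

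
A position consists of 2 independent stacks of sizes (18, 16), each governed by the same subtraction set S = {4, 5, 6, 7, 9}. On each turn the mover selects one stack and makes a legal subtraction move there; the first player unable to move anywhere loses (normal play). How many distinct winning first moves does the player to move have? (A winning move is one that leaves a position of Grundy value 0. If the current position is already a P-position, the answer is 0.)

All stacks use S = {4, 5, 6, 7, 9}:
n :  0  1  2  3  4  5  6  7  8  9 10 11 12 13 14 15 16 17 18
G :  0  0  0  0  1  1  1  1  2  2  2  2  3  0  0  0  0  1  1
Stack A: G(18) = 1.
Stack B: G(16) = 0.
Combined Grundy value = 1 ⊕ 0 = 1.
A winning move leaves total XOR = 0, i.e. changes one component's Grundy value g to g ⊕ X where X is the current total.
Stack A: need g' = 1⊕1 = 0. Options: 18−4→G=0, 18−5→G=0, 18−6→G=3, 18−7→G=2, 18−9→G=2. Hits: 2.
Stack B: need g' = 0⊕1 = 1. Options: 16−4→G=3, 16−5→G=2, 16−6→G=2, 16−7→G=2, 16−9→G=1. Hits: 1.

3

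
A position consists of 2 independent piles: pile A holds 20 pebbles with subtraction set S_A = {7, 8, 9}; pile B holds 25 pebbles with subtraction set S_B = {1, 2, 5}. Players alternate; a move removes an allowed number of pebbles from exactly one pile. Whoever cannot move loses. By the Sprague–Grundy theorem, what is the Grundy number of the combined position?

1

Pile A, S = {7, 8, 9}:
G(0) = 0
G(1) = mex{} = 0
G(2) = mex{} = 0
G(3) = mex{} = 0
G(4) = mex{} = 0
G(5) = mex{} = 0
G(6) = mex{} = 0
G(7) = mex{0} = 1
G(8) = mex{0,0} = 1
G(9) = mex{0,0,0} = 1
G(10) = mex{0,0,0} = 1
G(11) = mex{0,0,0} = 1
G(12) = mex{0,0,0} = 1
G(13) = mex{0,0,0} = 1
G(14) = mex{1,0,0} = 2
G(15) = mex{1,1,0} = 2
G(16) = mex{1,1,1} = 0
G(17) = mex{1,1,1} = 0
G(18) = mex{1,1,1} = 0
G(19) = mex{1,1,1} = 0
G(20) = mex{1,1,1} = 0
G_A(20) = 0.
Pile B, S = {1, 2, 5}:
G(0) = 0
G(1) = mex{0} = 1
G(2) = mex{1,0} = 2
G(3) = mex{2,1} = 0
G(4) = mex{0,2} = 1
G(5) = mex{1,0,0} = 2
G(6) = mex{2,1,1} = 0
G(7) = mex{0,2,2} = 1
G(8) = mex{1,0,0} = 2
G(9) = mex{2,1,1} = 0
G(10) = mex{0,2,2} = 1
G(11) = mex{1,0,0} = 2
G(12) = mex{2,1,1} = 0
G(13) = mex{0,2,2} = 1
G(14) = mex{1,0,0} = 2
G(15) = mex{2,1,1} = 0
G(16) = mex{0,2,2} = 1
G(17) = mex{1,0,0} = 2
G(18) = mex{2,1,1} = 0
G(19) = mex{0,2,2} = 1
G(20) = mex{1,0,0} = 2
G(21) = mex{2,1,1} = 0
G(22) = mex{0,2,2} = 1
G(23) = mex{1,0,0} = 2
G(24) = mex{2,1,1} = 0
G(25) = mex{0,2,2} = 1
G_B(25) = 1.
Combined Grundy value = 0 ⊕ 1 = 1.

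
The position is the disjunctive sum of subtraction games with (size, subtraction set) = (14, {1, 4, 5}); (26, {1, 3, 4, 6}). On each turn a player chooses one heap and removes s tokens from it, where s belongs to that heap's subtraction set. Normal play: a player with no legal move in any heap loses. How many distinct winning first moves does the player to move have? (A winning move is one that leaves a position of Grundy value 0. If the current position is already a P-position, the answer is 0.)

Heap A, S = {1, 4, 5}:
n :  0  1  2  3  4  5  6  7  8  9 10 11 12 13 14
G :  0  1  0  1  2  3  2  3  0  1  0  1  2  3  2
G_A(14) = 2.
Heap B, S = {1, 3, 4, 6}:
G(0) = 0
G(1) = mex{0} = 1
G(2) = mex{1} = 0
G(3) = mex{0,0} = 1
G(4) = mex{1,1,0} = 2
G(5) = mex{2,0,1} = 3
G(6) = mex{3,1,0,0} = 2
G(7) = mex{2,2,1,1} = 0
G(8) = mex{0,3,2,0} = 1
G(9) = mex{1,2,3,1} = 0
G(10) = mex{0,0,2,2} = 1
G(11) = mex{1,1,0,3} = 2
G(12) = mex{2,0,1,2} = 3
G(13) = mex{3,1,0,0} = 2
G(14) = mex{2,2,1,1} = 0
G(15) = mex{0,3,2,0} = 1
G(16) = mex{1,2,3,1} = 0
G(17) = mex{0,0,2,2} = 1
G(18) = mex{1,1,0,3} = 2
G(19) = mex{2,0,1,2} = 3
G(20) = mex{3,1,0,0} = 2
G(21) = mex{2,2,1,1} = 0
G(22) = mex{0,3,2,0} = 1
G(23) = mex{1,2,3,1} = 0
G(24) = mex{0,0,2,2} = 1
G(25) = mex{1,1,0,3} = 2
G(26) = mex{2,0,1,2} = 3
G_B(26) = 3.
Combined Grundy value = 2 ⊕ 3 = 1.
A winning move leaves total XOR = 0, i.e. changes one component's Grundy value g to g ⊕ X where X is the current total.
Heap A: need g' = 2⊕1 = 3. Options: 14−1→G=3, 14−4→G=0, 14−5→G=1. Hits: 1.
Heap B: need g' = 3⊕1 = 2. Options: 26−1→G=2, 26−3→G=0, 26−4→G=1, 26−6→G=2. Hits: 2.

3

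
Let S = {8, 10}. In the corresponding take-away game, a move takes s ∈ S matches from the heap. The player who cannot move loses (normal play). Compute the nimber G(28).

n :  0  1  2  3  4  5  6  7  8  9 10 11 12 13 14 15 16 17 18 19 20 21 22 23 24 25 26 27 28
G :  0  0  0  0  0  0  0  0  1  1  1  1  1  1  1  1  2  2  0  0  0  0  0  0  0  0  1  1  1

1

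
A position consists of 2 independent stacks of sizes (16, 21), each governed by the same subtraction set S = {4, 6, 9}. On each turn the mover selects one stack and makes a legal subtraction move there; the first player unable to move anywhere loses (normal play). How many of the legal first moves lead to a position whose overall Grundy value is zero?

All stacks use S = {4, 6, 9}:
n :  0  1  2  3  4  5  6  7  8  9 10 11 12 13 14 15 16 17 18 19 20 21
G :  0  0  0  0  1  1  1  1  2  2  2  2  3  0  0  0  0  1  1  1  1  2
Stack A: G(16) = 0.
Stack B: G(21) = 2.
Combined Grundy value = 0 ⊕ 2 = 2.
A winning move leaves total XOR = 0, i.e. changes one component's Grundy value g to g ⊕ X where X is the current total.
Stack A: need g' = 0⊕2 = 2. Options: 16−4→G=3, 16−6→G=2, 16−9→G=1. Hits: 1.
Stack B: need g' = 2⊕2 = 0. Options: 21−4→G=1, 21−6→G=0, 21−9→G=3. Hits: 1.

2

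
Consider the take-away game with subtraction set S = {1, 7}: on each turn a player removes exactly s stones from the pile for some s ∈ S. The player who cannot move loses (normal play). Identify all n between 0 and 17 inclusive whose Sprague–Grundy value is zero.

0, 2, 4, 6, 8, 10, 12, 14, 16

n :  0  1  2  3  4  5  6  7  8  9 10 11 12 13 14 15 16 17
G :  0  1  0  1  0  1  0  1  0  1  0  1  0  1  0  1  0  1
P-positions are exactly the n with G(n) = 0.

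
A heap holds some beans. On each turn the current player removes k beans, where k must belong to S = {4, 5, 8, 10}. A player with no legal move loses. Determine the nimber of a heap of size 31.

0

G(0) = 0
G(1) = mex{} = 0
G(2) = mex{} = 0
G(3) = mex{} = 0
G(4) = mex{0} = 1
G(5) = mex{0,0} = 1
G(6) = mex{0,0} = 1
G(7) = mex{0,0} = 1
G(8) = mex{1,0,0} = 2
G(9) = mex{1,1,0} = 2
G(10) = mex{1,1,0,0} = 2
G(11) = mex{1,1,0,0} = 2
G(12) = mex{2,1,1,0} = 3
G(13) = mex{2,2,1,0} = 3
G(14) = mex{2,2,1,1} = 0
G(15) = mex{2,2,1,1} = 0
G(16) = mex{3,2,2,1} = 0
G(17) = mex{3,3,2,1} = 0
G(18) = mex{0,3,2,2} = 1
G(19) = mex{0,0,2,2} = 1
G(20) = mex{0,0,3,2} = 1
G(21) = mex{0,0,3,2} = 1
G(22) = mex{1,0,0,3} = 2
G(23) = mex{1,1,0,3} = 2
G(24) = mex{1,1,0,0} = 2
G(25) = mex{1,1,0,0} = 2
G(26) = mex{2,1,1,0} = 3
G(27) = mex{2,2,1,0} = 3
G(28) = mex{2,2,1,1} = 0
G(29) = mex{2,2,1,1} = 0
G(30) = mex{3,2,2,1} = 0
G(31) = mex{3,3,2,1} = 0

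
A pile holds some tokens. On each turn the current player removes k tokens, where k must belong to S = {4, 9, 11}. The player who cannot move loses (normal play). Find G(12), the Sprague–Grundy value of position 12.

n :  0  1  2  3  4  5  6  7  8  9 10 11 12
G :  0  0  0  0  1  1  1  1  0  2  2  2  1

1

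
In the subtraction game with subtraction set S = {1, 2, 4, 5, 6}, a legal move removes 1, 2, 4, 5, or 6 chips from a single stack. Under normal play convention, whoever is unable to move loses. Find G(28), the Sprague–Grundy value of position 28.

n :  0  1  2  3  4  5  6  7  8  9 10 11 12 13 14 15 16 17 18 19 20 21 22 23 24 25 26 27 28
G :  0  1  2  0  1  2  3  4  5  3  0  1  2  0  1  2  3  4  5  3  0  1  2  0  1  2  3  4  5

5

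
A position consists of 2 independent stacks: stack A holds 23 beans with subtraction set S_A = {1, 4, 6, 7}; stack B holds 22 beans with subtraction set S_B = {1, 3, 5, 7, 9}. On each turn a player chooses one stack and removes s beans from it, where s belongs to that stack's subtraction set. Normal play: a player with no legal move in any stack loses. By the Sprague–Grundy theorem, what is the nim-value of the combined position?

Stack A, S = {1, 4, 6, 7}:
G(0) = 0
G(1) = mex{0} = 1
G(2) = mex{1} = 0
G(3) = mex{0} = 1
G(4) = mex{1,0} = 2
G(5) = mex{2,1} = 0
G(6) = mex{0,0,0} = 1
G(7) = mex{1,1,1,0} = 2
G(8) = mex{2,2,0,1} = 3
G(9) = mex{3,0,1,0} = 2
G(10) = mex{2,1,2,1} = 0
G(11) = mex{0,2,0,2} = 1
G(12) = mex{1,3,1,0} = 2
G(13) = mex{2,2,2,1} = 0
G(14) = mex{0,0,3,2} = 1
G(15) = mex{1,1,2,3} = 0
G(16) = mex{0,2,0,2} = 1
G(17) = mex{1,0,1,0} = 2
G(18) = mex{2,1,2,1} = 0
G(19) = mex{0,0,0,2} = 1
G(20) = mex{1,1,1,0} = 2
G(21) = mex{2,2,0,1} = 3
G(22) = mex{3,0,1,0} = 2
G(23) = mex{2,1,2,1} = 0
G_A(23) = 0.
Stack B, S = {1, 3, 5, 7, 9}:
G(0) = 0
G(1) = mex{0} = 1
G(2) = mex{1} = 0
G(3) = mex{0,0} = 1
G(4) = mex{1,1} = 0
G(5) = mex{0,0,0} = 1
G(6) = mex{1,1,1} = 0
G(7) = mex{0,0,0,0} = 1
G(8) = mex{1,1,1,1} = 0
G(9) = mex{0,0,0,0,0} = 1
G(10) = mex{1,1,1,1,1} = 0
G(11) = mex{0,0,0,0,0} = 1
G(12) = mex{1,1,1,1,1} = 0
G(13) = mex{0,0,0,0,0} = 1
G(14) = mex{1,1,1,1,1} = 0
G(15) = mex{0,0,0,0,0} = 1
G(16) = mex{1,1,1,1,1} = 0
G(17) = mex{0,0,0,0,0} = 1
G(18) = mex{1,1,1,1,1} = 0
G(19) = mex{0,0,0,0,0} = 1
G(20) = mex{1,1,1,1,1} = 0
G(21) = mex{0,0,0,0,0} = 1
G(22) = mex{1,1,1,1,1} = 0
G_B(22) = 0.
Combined Grundy value = 0 ⊕ 0 = 0.

0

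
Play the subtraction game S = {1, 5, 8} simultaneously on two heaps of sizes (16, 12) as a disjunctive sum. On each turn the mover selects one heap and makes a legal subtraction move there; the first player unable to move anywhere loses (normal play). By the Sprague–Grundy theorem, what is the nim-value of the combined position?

All heaps use S = {1, 5, 8}:
G(0) = 0
G(1) = mex{0} = 1
G(2) = mex{1} = 0
G(3) = mex{0} = 1
G(4) = mex{1} = 0
G(5) = mex{0,0} = 1
G(6) = mex{1,1} = 0
G(7) = mex{0,0} = 1
G(8) = mex{1,1,0} = 2
G(9) = mex{2,0,1} = 3
G(10) = mex{3,1,0} = 2
G(11) = mex{2,0,1} = 3
G(12) = mex{3,1,0} = 2
G(13) = mex{2,2,1} = 0
G(14) = mex{0,3,0} = 1
G(15) = mex{1,2,1} = 0
G(16) = mex{0,3,2} = 1
Heap A: G(16) = 1.
Heap B: G(12) = 2.
Combined Grundy value = 1 ⊕ 2 = 3.

3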